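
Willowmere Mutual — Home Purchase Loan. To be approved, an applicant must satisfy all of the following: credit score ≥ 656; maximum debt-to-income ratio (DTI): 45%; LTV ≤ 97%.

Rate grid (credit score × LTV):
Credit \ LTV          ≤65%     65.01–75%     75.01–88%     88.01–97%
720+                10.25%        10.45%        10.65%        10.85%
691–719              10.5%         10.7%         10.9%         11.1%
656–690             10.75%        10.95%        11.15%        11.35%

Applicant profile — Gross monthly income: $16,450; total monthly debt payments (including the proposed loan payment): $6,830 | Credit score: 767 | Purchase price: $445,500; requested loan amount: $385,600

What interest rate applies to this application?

10.65%

Credit score 767 ≥ 656; DTI: 6,830 ÷ 16,450 = 41.5%, within the 45% cap
LTV = 385,600/445,500 = 86.6% ≤ 97%
Score 767 is in the 720+ band; LTV 86.6% is in the 75.01–88% band → 10.65%.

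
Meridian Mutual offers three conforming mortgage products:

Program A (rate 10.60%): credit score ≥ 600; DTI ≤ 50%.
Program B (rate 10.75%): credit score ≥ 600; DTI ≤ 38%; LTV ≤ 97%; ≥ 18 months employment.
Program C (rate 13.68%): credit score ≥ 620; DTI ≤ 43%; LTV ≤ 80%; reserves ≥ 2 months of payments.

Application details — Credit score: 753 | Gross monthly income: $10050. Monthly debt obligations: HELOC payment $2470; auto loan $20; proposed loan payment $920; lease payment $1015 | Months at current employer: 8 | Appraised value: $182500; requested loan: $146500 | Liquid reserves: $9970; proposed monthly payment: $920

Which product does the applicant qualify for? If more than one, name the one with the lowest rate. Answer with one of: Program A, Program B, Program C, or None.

Total debts = (2,470 + 20 + 920 + 1,015) = 4,425; DTI = 4,425/10,050 = 44%.
LTV = 146,500/182,500 = 80.3%.
Reserves = 9,970/920 = 10.8 months.
Program A: score 753 ≥ 600; DTI 44% ≤ 50% → qualifies.
Program B: score 753 ≥ 600; DTI 44% > 38%; LTV 80.3% ≤ 97%; employment 8 < 18 mo → does not qualify.
Program C: score 753 ≥ 620; DTI 44% > 43%; LTV 80.3% > 80%; reserves 10.8 ≥ 2 mo → does not qualify.

Program A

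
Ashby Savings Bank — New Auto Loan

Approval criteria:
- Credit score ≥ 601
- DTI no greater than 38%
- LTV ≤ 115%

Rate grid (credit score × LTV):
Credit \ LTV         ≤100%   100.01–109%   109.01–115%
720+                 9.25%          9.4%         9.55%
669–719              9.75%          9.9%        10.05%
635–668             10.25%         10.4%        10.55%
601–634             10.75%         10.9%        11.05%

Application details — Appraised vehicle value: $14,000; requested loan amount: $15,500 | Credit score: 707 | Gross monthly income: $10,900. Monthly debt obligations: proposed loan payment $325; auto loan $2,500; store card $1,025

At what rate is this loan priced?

10.05%

Credit score 707 ≥ 601; Total monthly debts = (325 + 2,500 + 1,025) = 3,850. DTI = 3,850/10,900 = 35.3% ≤ 38%
LTV: 15,500 ÷ 14,000 = 110.7%, within 115% cap
Row: 707 falls in 669–719. Column: 110.7% falls in 109.01–115%. Rate = 10.05%.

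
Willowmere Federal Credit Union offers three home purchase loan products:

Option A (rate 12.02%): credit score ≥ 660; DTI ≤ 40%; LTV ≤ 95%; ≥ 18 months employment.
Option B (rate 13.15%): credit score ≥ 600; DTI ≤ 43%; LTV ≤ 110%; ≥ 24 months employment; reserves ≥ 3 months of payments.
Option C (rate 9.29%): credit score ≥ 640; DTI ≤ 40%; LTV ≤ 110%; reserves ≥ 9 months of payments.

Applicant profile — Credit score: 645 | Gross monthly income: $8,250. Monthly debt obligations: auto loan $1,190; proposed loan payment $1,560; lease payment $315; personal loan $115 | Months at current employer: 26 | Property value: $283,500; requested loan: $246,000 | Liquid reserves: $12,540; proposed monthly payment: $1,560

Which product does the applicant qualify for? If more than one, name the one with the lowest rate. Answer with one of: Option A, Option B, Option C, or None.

Total debts = (1,190 + 1,560 + 315 + 115) = 3,180; DTI = 3,180/8,250 = 38.5%.
LTV = 246,000/283,500 = 86.8%.
Reserves = 12,540/1,560 = 8.0 months.
Option A: score 645 < 660; DTI 38.5% ≤ 40%; LTV 86.8% ≤ 95%; employment 26 ≥ 18 mo → does not qualify.
Option B: score 645 ≥ 600; DTI 38.5% ≤ 43%; LTV 86.8% ≤ 110%; employment 26 ≥ 24 mo; reserves 8.0 ≥ 3 mo → qualifies.
Option C: score 645 ≥ 640; DTI 38.5% ≤ 40%; LTV 86.8% ≤ 110%; reserves 8.0 < 9 mo → does not qualify.

Option B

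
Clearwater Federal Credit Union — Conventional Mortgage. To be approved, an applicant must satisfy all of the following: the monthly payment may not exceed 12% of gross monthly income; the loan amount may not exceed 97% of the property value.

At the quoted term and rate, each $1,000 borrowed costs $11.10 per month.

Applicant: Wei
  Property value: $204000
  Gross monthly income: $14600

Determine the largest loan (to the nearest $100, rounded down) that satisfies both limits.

$157,800

Payment cap: 12% × $14,600 = $1,752/month.
At $11.10 per $1,000, that supports 1,752/11.10 × 1,000 ≈ $157,837 → $157,800.
LTV cap: 97% × $204,000 = $197,880 → $197,800.
Binding constraint: payment-to-income.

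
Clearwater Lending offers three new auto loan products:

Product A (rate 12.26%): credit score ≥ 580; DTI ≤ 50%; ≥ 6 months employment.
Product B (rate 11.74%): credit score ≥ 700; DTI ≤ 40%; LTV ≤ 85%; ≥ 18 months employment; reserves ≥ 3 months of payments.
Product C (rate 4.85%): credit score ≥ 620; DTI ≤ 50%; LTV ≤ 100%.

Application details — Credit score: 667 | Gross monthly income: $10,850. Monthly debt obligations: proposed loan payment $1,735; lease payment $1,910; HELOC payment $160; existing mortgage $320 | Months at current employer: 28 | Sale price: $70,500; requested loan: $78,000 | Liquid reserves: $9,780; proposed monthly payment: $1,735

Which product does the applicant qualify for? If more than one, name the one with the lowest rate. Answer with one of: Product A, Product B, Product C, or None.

Total debts = (1,735 + 1,910 + 160 + 320) = 4,125; DTI = 4,125/10,850 = 38%.
LTV = 78,000/70,500 = 110.6%.
Reserves = 9,780/1,735 = 5.6 months.
Product A: score 667 ≥ 580; DTI 38% ≤ 50%; employment 28 ≥ 6 mo → qualifies.
Product B: score 667 < 700; DTI 38% ≤ 40%; LTV 110.6% > 85%; employment 28 ≥ 18 mo; reserves 5.6 ≥ 3 mo → does not qualify.
Product C: score 667 ≥ 620; DTI 38% ≤ 50%; LTV 110.6% > 100% → does not qualify.

Product A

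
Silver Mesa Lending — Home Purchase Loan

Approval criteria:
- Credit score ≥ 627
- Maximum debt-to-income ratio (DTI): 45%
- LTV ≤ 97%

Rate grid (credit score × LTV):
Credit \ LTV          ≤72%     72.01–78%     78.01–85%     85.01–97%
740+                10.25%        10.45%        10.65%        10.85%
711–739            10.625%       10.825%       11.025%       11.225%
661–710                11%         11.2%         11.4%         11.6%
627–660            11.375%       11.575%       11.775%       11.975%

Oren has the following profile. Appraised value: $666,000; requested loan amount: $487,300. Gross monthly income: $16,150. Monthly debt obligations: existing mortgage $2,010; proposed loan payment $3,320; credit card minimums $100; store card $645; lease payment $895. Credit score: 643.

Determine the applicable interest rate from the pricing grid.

Credit score 643 ≥ 627; Total monthly debts = (2,010 + 3,320 + 100 + 645 + 895) = 6,970. Debt-to-income = 6,970/16,150 = 43.2% — meets 45% limit
Loan-to-value = 487,300/666,000 = 73.2% — pass (97% max)
Credit 643 → row 627–660; LTV 73.2% → column 72.01–78%. Grid cell → 11.575%.

11.575%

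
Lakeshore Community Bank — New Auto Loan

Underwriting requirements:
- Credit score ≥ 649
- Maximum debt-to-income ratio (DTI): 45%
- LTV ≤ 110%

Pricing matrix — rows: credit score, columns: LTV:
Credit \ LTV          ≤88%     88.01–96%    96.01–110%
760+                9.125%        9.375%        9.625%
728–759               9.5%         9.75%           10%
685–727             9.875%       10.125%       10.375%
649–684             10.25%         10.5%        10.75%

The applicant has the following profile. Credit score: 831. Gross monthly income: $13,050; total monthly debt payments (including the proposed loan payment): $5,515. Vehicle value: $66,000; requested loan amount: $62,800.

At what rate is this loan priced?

9.375%

Credit score 831 ≥ 649; Debt-to-income = 5,515/13,050 = 42.3% — meets 45% limit
LTV = 62,800/66,000 = 95.2% ≤ 110%
Row: 831 falls in 760+. Column: 95.2% falls in 88.01–96%. Rate = 9.375%.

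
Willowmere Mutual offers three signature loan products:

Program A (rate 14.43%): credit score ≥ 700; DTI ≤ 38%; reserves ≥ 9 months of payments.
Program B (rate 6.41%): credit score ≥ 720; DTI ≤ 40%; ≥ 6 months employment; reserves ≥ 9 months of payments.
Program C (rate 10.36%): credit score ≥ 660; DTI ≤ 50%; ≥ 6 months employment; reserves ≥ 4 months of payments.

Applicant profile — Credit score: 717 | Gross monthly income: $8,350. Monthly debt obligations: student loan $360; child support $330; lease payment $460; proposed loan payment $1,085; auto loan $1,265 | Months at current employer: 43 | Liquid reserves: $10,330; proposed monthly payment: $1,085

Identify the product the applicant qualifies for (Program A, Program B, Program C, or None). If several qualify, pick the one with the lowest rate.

Program C

Total debts = (360 + 330 + 460 + 1,085 + 1,265) = 3,500; DTI = 3,500/8,350 = 41.9%.
Reserves = 10,330/1,085 = 9.5 months.
Program A: score 717 ≥ 700; DTI 41.9% > 38%; reserves 9.5 ≥ 9 mo → does not qualify.
Program B: score 717 < 720; DTI 41.9% > 40%; employment 43 ≥ 6 mo; reserves 9.5 ≥ 9 mo → does not qualify.
Program C: score 717 ≥ 660; DTI 41.9% ≤ 50%; employment 43 ≥ 6 mo; reserves 9.5 ≥ 4 mo → qualifies.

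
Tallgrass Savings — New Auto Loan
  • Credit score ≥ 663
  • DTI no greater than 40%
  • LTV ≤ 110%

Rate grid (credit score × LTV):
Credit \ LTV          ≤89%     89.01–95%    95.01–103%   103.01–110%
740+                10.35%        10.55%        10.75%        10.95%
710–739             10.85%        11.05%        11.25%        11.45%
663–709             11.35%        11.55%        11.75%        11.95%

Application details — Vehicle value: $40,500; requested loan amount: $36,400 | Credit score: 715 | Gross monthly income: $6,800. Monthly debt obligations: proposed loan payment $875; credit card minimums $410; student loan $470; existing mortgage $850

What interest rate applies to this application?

Credit score 715 ≥ 663; Total monthly debts = (875 + 410 + 470 + 850) = 2,605. Debt-to-income = 2,605/6,800 = 38.3% — meets 40% limit
LTV: 36,400 ÷ 40,500 = 89.9%, within 110% cap
Row: 715 falls in 710–739. Column: 89.9% falls in 89.01–95%. Rate = 11.05%.

11.05%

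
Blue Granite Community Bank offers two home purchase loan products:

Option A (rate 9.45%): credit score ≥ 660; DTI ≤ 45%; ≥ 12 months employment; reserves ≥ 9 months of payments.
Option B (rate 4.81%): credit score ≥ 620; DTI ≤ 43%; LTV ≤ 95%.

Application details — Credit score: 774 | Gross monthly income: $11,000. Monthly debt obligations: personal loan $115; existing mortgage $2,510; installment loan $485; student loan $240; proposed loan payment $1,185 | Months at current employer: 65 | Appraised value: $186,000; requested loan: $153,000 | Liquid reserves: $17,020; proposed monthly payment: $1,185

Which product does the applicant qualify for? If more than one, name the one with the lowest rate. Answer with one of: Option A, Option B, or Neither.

Option B

Total debts = (115 + 2,510 + 485 + 240 + 1,185) = 4,535; DTI = 4,535/11,000 = 41.2%.
LTV = 153,000/186,000 = 82.3%.
Reserves = 17,020/1,185 = 14.4 months.
Option A: score 774 ≥ 660; DTI 41.2% ≤ 45%; employment 65 ≥ 12 mo; reserves 14.4 ≥ 9 mo → qualifies.
Option B: score 774 ≥ 620; DTI 41.2% ≤ 43%; LTV 82.3% ≤ 95% → qualifies.
Qualifying: Option A, Option B. Lowest rate is 4.81% → Option B.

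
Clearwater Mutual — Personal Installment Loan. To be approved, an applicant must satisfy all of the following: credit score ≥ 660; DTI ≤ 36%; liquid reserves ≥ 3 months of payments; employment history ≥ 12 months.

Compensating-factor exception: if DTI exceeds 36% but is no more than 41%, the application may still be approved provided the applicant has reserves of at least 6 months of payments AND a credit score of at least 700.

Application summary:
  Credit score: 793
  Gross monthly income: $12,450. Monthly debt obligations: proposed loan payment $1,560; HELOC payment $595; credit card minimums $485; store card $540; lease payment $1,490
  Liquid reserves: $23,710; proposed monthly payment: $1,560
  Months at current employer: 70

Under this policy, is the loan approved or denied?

Approved

Credit score 793 ≥ 660 (meets base)
Total debts = (1,560 + 595 + 485 + 540 + 1,490) = 4,670. DTI: 4,670 ÷ 12,450 = 37.5%, over the 36% base limit.
Reserves = 23,710/1,560 = 15.2 months ≥ 3
Employment 70 ≥ 12 months
37.5% falls in the override range (36%–41%), so the compensating-factor test applies.
Reserves 15.2 ≥ 6 months; credit score 793 ≥ 700.
Both compensating conditions met → exception applies.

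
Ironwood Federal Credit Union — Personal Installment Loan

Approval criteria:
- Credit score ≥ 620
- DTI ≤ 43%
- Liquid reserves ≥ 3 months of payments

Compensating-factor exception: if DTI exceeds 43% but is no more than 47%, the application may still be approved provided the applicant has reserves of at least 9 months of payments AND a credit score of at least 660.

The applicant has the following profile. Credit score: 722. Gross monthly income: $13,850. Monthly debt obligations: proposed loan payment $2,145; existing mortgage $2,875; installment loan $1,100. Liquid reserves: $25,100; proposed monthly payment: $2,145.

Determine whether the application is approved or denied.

Credit score 722 ≥ 620 (meets base)
Total debts = (2,145 + 2,875 + 1,100) = 6,120. DTI = 6,120/13,850 = 44.2% > 43% — standard DTI limit exceeded.
Reserves: 25,100 ÷ 2,145 = 11.7 months (meets 3-month minimum)
DTI 44.2% is within the 43%–47% exception band; checking compensating factors.
Override check — reserves: 11.7 mo (ok); score: 722 (ok).
Both compensating conditions met → exception applies.

Approved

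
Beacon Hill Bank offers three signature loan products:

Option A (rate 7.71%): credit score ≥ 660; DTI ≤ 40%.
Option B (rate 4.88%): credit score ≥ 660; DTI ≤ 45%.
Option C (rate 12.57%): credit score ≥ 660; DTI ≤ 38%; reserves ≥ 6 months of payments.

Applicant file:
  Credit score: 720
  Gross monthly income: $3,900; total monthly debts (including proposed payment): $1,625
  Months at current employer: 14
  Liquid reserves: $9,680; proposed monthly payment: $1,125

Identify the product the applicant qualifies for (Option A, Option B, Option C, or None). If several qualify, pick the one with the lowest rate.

DTI = 1,625/3,900 = 41.7%.
Reserves = 9,680/1,125 = 8.6 months.
Option A: score 720 ≥ 660; DTI 41.7% > 40% → does not qualify.
Option B: score 720 ≥ 660; DTI 41.7% ≤ 45% → qualifies.
Option C: score 720 ≥ 660; DTI 41.7% > 38%; reserves 8.6 ≥ 6 mo → does not qualify.

Option B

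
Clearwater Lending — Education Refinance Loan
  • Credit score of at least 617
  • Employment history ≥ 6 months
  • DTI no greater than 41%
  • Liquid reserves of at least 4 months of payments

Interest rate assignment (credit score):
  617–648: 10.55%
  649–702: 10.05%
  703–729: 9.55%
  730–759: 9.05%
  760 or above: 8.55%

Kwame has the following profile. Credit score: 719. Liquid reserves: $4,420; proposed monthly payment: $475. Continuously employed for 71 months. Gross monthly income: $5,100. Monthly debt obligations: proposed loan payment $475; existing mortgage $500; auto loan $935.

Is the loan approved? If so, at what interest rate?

Credit score 719 ≥ 617 (meets minimum)
Employment 71 ≥ 6 months
Total monthly debts = (475 + 500 + 935) = 1,910. DTI = 1,910/5,100 = 37.5% ≤ 41%
Reserves: 4,420 ÷ 475 = 9.3 months (meets 4-month minimum)
All requirements met. Score 719 falls in the 703–729 tier → 9.55%.

Approved at 9.55%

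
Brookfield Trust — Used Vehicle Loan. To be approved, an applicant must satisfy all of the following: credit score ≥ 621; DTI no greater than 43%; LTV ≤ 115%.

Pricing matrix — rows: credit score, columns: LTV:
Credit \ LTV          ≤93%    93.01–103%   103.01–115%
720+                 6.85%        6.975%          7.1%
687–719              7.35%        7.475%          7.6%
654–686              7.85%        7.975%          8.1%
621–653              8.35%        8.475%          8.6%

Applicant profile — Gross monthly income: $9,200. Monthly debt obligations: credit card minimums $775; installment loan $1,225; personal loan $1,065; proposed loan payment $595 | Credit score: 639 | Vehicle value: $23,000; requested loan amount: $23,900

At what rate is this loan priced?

8.6%

Credit score 639 ≥ 621; Total monthly debts = (775 + 1,225 + 1,065 + 595) = 3,660. DTI: 3,660 ÷ 9,200 = 39.8%, within the 43% cap
Loan-to-value = 23,900/23,000 = 103.9% — pass (115% max)
Credit 639 → row 621–653; LTV 103.9% → column 103.01–115%. Grid cell → 8.6%.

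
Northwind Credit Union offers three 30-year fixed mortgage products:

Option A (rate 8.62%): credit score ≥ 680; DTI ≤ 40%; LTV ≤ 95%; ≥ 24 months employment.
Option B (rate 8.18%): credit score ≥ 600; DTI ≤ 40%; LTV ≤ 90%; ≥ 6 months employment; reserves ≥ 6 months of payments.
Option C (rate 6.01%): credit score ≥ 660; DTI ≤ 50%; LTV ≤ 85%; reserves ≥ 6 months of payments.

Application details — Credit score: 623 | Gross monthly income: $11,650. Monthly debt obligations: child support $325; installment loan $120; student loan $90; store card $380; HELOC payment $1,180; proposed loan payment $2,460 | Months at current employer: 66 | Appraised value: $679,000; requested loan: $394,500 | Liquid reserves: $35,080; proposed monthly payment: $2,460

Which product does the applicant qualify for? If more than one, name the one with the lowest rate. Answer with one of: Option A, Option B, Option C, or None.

Total debts = (325 + 120 + 90 + 380 + 1,180 + 2,460) = 4,555; DTI = 4,555/11,650 = 39.1%.
LTV = 394,500/679,000 = 58.1%.
Reserves = 35,080/2,460 = 14.3 months.
Option A: score 623 < 680; DTI 39.1% ≤ 40%; LTV 58.1% ≤ 95%; employment 66 ≥ 24 mo → does not qualify.
Option B: score 623 ≥ 600; DTI 39.1% ≤ 40%; LTV 58.1% ≤ 90%; employment 66 ≥ 6 mo; reserves 14.3 ≥ 6 mo → qualifies.
Option C: score 623 < 660; DTI 39.1% ≤ 50%; LTV 58.1% ≤ 85%; reserves 14.3 ≥ 6 mo → does not qualify.

Option B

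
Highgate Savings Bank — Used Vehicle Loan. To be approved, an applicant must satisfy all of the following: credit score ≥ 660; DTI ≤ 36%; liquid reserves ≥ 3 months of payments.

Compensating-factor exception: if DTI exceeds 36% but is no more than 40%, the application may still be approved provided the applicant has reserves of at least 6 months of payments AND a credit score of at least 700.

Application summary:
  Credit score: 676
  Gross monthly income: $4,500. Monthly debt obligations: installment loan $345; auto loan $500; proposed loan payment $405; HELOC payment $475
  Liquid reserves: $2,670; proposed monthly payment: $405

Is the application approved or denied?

Credit score 676 ≥ 660 (meets base)
Total debts = (345 + 500 + 405 + 475) = 1,725. DTI: 1,725 ÷ 4,500 = 38.3%, over the 36% base limit.
Reserves = 2,670/405 = 6.6 months ≥ 3
DTI 38.3% is within the 36%–40% exception band; checking compensating factors.
Reserves 6.6 ≥ 6 months; credit score 676 < 700.
Override conditions not both satisfied; exception does not apply.

Denied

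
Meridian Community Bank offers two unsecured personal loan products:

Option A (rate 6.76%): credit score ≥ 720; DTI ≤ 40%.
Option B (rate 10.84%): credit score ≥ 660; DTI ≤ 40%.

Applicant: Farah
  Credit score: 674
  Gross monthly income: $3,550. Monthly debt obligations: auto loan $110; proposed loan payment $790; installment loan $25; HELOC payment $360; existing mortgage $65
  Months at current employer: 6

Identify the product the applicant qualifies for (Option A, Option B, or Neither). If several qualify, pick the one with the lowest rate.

Total debts = (110 + 790 + 25 + 360 + 65) = 1,350; DTI = 1,350/3,550 = 38%.
Option A: score 674 < 720; DTI 38% ≤ 40% → does not qualify.
Option B: score 674 ≥ 660; DTI 38% ≤ 40% → qualifies.

Option B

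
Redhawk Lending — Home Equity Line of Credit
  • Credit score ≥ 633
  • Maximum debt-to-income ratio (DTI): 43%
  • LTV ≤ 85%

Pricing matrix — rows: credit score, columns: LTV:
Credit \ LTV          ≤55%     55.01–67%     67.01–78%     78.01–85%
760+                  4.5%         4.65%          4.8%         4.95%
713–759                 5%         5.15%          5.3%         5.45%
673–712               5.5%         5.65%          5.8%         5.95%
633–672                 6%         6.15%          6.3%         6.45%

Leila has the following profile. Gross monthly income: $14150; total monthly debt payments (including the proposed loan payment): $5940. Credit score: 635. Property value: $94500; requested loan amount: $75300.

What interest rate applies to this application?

6.45%

Credit score 635 ≥ 633; Debt-to-income = 5,940/14,150 = 42% — meets 43% limit
LTV: 75,300 ÷ 94,500 = 79.7%, within 85% cap
Row: 635 falls in 633–672. Column: 79.7% falls in 78.01–85%. Rate = 6.45%.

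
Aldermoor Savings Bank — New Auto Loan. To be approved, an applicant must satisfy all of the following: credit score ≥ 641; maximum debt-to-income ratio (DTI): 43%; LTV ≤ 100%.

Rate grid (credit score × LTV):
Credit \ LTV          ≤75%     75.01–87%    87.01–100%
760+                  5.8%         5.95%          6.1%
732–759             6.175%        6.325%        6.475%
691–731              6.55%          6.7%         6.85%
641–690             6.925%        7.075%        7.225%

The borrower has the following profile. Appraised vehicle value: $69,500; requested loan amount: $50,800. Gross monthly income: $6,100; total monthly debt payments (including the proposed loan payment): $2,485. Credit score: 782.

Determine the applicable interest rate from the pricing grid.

Credit score 782 ≥ 641; Debt-to-income = 2,485/6,100 = 40.7% — meets 43% limit
LTV: 50,800 ÷ 69,500 = 73.1%, within 100% cap
Score 782 is in the 760+ band; LTV 73.1% is in the ≤75% band → 5.8%.

5.8%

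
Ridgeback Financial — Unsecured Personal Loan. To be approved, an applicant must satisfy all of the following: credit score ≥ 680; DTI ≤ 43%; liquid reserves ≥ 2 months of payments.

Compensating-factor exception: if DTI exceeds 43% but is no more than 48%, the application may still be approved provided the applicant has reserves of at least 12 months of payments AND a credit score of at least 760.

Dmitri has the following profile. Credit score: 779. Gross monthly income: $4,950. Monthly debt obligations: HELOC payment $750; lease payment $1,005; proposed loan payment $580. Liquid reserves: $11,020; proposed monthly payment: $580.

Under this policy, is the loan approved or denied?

Approved

Credit score 779 ≥ 680 (meets base)
Total debts = (750 + 1,005 + 580) = 2,335. DTI = 2,335/4,950 = 47.2% > 43% — standard DTI limit exceeded.
Liquid reserves cover 11,020/580 = 19.0 months — ≥ 2 required
DTI 47.2% is within the 43%–48% exception band; checking compensating factors.
Reserves 19.0 ≥ 12 months; credit score 779 ≥ 760.
Both override conditions satisfied; DTI exception granted.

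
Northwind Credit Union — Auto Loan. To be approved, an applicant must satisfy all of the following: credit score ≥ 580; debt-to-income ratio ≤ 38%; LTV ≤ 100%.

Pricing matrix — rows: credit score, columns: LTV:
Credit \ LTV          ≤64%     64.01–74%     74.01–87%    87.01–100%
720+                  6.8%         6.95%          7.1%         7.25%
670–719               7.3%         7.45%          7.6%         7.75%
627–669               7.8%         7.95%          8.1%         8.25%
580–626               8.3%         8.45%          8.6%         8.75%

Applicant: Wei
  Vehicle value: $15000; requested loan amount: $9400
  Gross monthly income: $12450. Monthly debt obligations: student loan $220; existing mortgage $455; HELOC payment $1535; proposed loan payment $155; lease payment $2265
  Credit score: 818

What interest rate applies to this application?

6.8%

Credit score 818 ≥ 580; Total monthly debts = (220 + 455 + 1,535 + 155 + 2,265) = 4,630. Debt-to-income = 4,630/12,450 = 37.2% — meets 38% limit
LTV = 9,400/15,000 = 62.7% ≤ 100%
Score 818 is in the 720+ band; LTV 62.7% is in the ≤64% band → 6.8%.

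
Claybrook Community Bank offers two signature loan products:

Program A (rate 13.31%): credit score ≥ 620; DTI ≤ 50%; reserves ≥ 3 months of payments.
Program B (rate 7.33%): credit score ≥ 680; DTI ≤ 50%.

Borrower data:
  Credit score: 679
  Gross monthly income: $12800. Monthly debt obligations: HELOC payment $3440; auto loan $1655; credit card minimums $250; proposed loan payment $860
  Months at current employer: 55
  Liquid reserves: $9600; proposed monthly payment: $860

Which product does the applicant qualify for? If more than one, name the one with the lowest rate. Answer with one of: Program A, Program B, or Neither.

Program A

Total debts = (3,440 + 1,655 + 250 + 860) = 6,205; DTI = 6,205/12,800 = 48.5%.
Reserves = 9,600/860 = 11.2 months.
Program A: score 679 ≥ 620; DTI 48.5% ≤ 50%; reserves 11.2 ≥ 3 mo → qualifies.
Program B: score 679 < 680; DTI 48.5% ≤ 50% → does not qualify.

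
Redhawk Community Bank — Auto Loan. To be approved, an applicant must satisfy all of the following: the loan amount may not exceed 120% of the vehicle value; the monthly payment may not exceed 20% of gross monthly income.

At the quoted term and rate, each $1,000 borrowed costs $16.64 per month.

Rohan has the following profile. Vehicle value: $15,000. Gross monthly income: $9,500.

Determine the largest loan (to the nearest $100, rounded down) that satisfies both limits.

Payment cap: 20% × $9,500 = $1,900/month.
At $16.64 per $1,000, that supports 1,900/16.64 × 1,000 ≈ $114,182 → $114,100.
LTV cap: 120% × $15,000 = $18,000 → $18,000.
Binding constraint: loan-to-value.

$18,000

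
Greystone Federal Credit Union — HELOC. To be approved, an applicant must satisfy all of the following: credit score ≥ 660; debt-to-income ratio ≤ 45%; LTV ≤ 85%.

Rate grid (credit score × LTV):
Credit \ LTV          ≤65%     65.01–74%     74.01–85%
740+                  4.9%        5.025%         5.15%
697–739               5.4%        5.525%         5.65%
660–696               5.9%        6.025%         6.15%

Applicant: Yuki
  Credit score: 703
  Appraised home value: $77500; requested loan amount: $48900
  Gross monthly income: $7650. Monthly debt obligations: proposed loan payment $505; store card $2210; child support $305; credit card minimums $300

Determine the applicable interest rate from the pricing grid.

5.4%

Credit score 703 ≥ 660; Total monthly debts = (505 + 2,210 + 305 + 300) = 3,320. DTI = 3,320/7,650 = 43.4% ≤ 45%
LTV: 48,900 ÷ 77,500 = 63.1%, within 85% cap
Row: 703 falls in 697–739. Column: 63.1% falls in ≤65%. Rate = 5.4%.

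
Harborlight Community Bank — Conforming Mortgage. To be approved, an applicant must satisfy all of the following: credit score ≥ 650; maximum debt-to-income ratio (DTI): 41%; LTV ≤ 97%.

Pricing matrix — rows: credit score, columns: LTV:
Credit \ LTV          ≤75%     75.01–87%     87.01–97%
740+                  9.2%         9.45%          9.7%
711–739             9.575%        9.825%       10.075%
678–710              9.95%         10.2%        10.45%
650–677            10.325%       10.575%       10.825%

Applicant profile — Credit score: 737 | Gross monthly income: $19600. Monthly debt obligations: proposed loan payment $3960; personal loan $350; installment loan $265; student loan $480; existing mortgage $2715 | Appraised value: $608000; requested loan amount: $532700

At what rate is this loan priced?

Credit score 737 ≥ 650; Total monthly debts = (3,960 + 350 + 265 + 480 + 2,715) = 7,770. DTI: 7,770 ÷ 19,600 = 39.6%, within the 41% cap
Loan-to-value = 532,700/608,000 = 87.6% — pass (97% max)
Credit 737 → row 711–739; LTV 87.6% → column 87.01–97%. Grid cell → 10.075%.

10.075%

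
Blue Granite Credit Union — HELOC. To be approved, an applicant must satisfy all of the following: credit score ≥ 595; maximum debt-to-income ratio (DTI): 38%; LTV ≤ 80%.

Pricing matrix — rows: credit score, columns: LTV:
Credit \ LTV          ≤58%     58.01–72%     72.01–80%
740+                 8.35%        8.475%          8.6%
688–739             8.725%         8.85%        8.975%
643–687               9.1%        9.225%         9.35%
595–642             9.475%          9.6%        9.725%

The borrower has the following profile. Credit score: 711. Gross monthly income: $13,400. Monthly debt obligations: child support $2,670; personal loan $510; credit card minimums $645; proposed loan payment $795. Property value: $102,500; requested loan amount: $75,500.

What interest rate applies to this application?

8.975%

Credit score 711 ≥ 595; Total monthly debts = (2,670 + 510 + 645 + 795) = 4,620. DTI: 4,620 ÷ 13,400 = 34.5%, within the 38% cap
LTV: 75,500 ÷ 102,500 = 73.7%, within 80% cap
Score 711 is in the 688–739 band; LTV 73.7% is in the 72.01–80% band → 8.975%.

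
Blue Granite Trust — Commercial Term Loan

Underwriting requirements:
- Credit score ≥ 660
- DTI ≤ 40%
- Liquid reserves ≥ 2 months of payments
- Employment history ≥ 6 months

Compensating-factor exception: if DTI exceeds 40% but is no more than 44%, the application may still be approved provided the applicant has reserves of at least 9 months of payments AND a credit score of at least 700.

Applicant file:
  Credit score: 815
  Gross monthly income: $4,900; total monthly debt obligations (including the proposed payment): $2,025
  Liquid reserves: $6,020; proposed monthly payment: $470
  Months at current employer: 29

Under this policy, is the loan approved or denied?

Approved

Credit score 815 ≥ 660 (meets base)
DTI = 2,025/4,900 = 41.3% > 40% — standard DTI limit exceeded.
Liquid reserves cover 6,020/470 = 12.8 months — ≥ 2 required
Employment 29 ≥ 6 months
DTI 41.3% is within the 40%–44% exception band; checking compensating factors.
Reserves 12.8 ≥ 9 months; credit score 815 ≥ 700.
Both override conditions satisfied; DTI exception granted.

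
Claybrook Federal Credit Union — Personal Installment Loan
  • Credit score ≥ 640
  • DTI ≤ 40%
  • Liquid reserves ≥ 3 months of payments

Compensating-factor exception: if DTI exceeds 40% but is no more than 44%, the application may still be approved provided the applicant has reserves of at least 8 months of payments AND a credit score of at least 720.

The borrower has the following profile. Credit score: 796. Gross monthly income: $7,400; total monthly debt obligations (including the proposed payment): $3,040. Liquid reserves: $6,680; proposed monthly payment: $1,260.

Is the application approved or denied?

Denied

Credit score 796 ≥ 640 (meets base)
DTI = 3,040/7,400 = 41.1% > 40% — standard DTI limit exceeded.
Reserves = 6,680/1,260 = 5.3 months ≥ 3
DTI 41.1% is within the 40%–44% exception band; checking compensating factors.
Override check — reserves: 5.3 mo (short of 8); score: 796 (ok).
Override conditions not both satisfied; exception does not apply.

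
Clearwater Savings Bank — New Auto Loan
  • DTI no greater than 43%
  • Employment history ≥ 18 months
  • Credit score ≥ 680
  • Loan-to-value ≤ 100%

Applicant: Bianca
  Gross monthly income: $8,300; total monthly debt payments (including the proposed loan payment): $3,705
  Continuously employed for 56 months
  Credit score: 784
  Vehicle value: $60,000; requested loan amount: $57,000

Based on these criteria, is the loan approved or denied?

DTI: 3,705 ÷ 8,300 = 44.6%, exceeds the 43% cap
Employment 56 ≥ 18 months
Credit score 784 ≥ 680 (meets)
LTV = 57,000/60,000 = 95% ≤ 100%
Fails on DTI.

Denied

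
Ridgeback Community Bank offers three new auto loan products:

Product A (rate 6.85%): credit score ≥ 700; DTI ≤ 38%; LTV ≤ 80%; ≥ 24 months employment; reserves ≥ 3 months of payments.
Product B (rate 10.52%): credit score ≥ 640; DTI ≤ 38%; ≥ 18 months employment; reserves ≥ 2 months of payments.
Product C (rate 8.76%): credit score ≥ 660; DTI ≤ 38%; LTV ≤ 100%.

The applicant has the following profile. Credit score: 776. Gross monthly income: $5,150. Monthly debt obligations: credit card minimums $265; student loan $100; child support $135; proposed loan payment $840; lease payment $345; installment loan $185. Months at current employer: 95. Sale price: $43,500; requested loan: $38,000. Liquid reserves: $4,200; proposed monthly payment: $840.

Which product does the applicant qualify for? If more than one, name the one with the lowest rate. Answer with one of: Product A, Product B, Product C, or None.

Total debts = (265 + 100 + 135 + 840 + 345 + 185) = 1,870; DTI = 1,870/5,150 = 36.3%.
LTV = 38,000/43,500 = 87.4%.
Reserves = 4,200/840 = 5.0 months.
Product A: score 776 ≥ 700; DTI 36.3% ≤ 38%; LTV 87.4% > 80%; employment 95 ≥ 24 mo; reserves 5.0 ≥ 3 mo → does not qualify.
Product B: score 776 ≥ 640; DTI 36.3% ≤ 38%; employment 95 ≥ 18 mo; reserves 5.0 ≥ 2 mo → qualifies.
Product C: score 776 ≥ 660; DTI 36.3% ≤ 38%; LTV 87.4% ≤ 100% → qualifies.
Qualifying: Product B, Product C. Lowest rate is 8.76% → Product C.

Product C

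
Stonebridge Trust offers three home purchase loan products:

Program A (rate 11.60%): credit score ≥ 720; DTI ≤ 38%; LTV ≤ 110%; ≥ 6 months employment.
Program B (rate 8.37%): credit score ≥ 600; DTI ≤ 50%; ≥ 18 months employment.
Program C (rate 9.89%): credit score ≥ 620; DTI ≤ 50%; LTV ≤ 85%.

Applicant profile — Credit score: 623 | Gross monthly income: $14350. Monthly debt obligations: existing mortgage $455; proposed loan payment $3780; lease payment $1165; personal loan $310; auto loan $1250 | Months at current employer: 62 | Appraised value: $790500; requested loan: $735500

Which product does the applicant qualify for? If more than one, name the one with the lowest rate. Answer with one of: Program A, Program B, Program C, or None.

Program B

Total debts = (455 + 3,780 + 1,165 + 310 + 1,250) = 6,960; DTI = 6,960/14,350 = 48.5%.
LTV = 735,500/790,500 = 93%.
Program A: score 623 < 720; DTI 48.5% > 38%; LTV 93% ≤ 110%; employment 62 ≥ 6 mo → does not qualify.
Program B: score 623 ≥ 600; DTI 48.5% ≤ 50%; employment 62 ≥ 18 mo → qualifies.
Program C: score 623 ≥ 620; DTI 48.5% ≤ 50%; LTV 93% > 85% → does not qualify.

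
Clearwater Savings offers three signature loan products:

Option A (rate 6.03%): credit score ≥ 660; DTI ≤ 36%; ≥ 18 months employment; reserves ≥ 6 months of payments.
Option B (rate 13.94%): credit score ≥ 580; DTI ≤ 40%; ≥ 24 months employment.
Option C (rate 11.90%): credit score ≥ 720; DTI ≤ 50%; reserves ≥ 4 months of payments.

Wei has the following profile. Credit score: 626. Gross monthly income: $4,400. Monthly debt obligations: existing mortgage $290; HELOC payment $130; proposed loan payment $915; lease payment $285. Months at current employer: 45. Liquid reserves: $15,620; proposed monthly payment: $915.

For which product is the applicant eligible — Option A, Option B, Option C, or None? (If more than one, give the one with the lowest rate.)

Total debts = (290 + 130 + 915 + 285) = 1,620; DTI = 1,620/4,400 = 36.8%.
Reserves = 15,620/915 = 17.1 months.
Option A: score 626 < 660; DTI 36.8% > 36%; employment 45 ≥ 18 mo; reserves 17.1 ≥ 6 mo → does not qualify.
Option B: score 626 ≥ 580; DTI 36.8% ≤ 40%; employment 45 ≥ 24 mo → qualifies.
Option C: score 626 < 720; DTI 36.8% ≤ 50%; reserves 17.1 ≥ 4 mo → does not qualify.

Option B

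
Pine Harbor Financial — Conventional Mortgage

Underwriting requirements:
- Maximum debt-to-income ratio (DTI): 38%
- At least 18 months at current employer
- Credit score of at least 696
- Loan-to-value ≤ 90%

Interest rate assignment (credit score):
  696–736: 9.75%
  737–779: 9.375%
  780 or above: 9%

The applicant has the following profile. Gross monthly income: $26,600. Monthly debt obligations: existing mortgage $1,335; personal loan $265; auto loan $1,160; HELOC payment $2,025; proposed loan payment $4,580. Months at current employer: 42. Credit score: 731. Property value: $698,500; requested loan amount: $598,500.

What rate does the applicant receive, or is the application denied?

Approved at 9.75%

Credit score 731 ≥ 696 (meets minimum)
Employment 42 ≥ 18 months
LTV = 598,500/698,500 = 85.7% ≤ 90%
Total monthly debts = (1,335 + 265 + 1,160 + 2,025 + 4,580) = 9,365. Debt-to-income = 9,365/26,600 = 35.2% — meets 38% limit
All requirements met. Score 731 falls in the 696–736 tier → 9.75%.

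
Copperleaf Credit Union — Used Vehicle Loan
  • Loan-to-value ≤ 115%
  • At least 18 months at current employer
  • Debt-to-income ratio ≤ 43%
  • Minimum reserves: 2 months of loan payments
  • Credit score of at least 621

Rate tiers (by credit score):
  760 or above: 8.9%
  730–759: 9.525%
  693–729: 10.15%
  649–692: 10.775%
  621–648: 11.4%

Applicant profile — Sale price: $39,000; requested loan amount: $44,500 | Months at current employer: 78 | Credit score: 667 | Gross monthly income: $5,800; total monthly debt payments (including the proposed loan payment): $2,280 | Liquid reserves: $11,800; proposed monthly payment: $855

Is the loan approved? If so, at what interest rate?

Credit score 667 ≥ 621 (meets minimum)
Reserves: 11,800 ÷ 855 = 13.8 months (meets 2-month minimum)
Employment 78 ≥ 18 months
DTI: 2,280 ÷ 5,800 = 39.3%, within the 43% cap
LTV = 44,500/39,000 = 114.1% ≤ 115%
All requirements met. Score 667 falls in the 649–692 tier → 10.775%.

Approved at 10.775%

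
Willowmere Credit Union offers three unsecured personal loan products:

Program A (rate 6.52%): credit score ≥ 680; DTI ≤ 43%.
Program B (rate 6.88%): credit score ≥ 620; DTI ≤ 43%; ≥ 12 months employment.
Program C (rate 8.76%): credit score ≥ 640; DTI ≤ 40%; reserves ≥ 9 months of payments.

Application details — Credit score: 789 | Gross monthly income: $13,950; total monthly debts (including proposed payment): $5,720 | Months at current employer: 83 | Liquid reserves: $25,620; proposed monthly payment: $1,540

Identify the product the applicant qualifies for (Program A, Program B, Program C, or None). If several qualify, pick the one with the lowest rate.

DTI = 5,720/13,950 = 41%.
Reserves = 25,620/1,540 = 16.6 months.
Program A: score 789 ≥ 680; DTI 41% ≤ 43% → qualifies.
Program B: score 789 ≥ 620; DTI 41% ≤ 43%; employment 83 ≥ 12 mo → qualifies.
Program C: score 789 ≥ 640; DTI 41% > 40%; reserves 16.6 ≥ 9 mo → does not qualify.
Qualifying: Program A, Program B. Lowest rate is 6.52% → Program A.

Program A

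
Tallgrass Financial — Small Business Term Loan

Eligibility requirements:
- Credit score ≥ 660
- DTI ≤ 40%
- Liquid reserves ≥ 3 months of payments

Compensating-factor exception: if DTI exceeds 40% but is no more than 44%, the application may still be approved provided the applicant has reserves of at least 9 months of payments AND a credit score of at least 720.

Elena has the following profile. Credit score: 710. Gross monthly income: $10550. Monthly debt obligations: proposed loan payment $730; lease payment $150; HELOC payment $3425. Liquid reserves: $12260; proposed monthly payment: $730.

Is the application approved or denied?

Credit score 710 ≥ 660 (meets base)
Total debts = (730 + 150 + 3,425) = 4,305. DTI: 4,305 ÷ 10,550 = 40.8%, over the 40% base limit.
Reserves = 12,260/730 = 16.8 months ≥ 3
40.8% falls in the override range (40%–44%), so the compensating-factor test applies.
Override check — reserves: 16.8 mo (ok); score: 710 (below 720).
Compensating-factor requirement not fully met.

Denied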